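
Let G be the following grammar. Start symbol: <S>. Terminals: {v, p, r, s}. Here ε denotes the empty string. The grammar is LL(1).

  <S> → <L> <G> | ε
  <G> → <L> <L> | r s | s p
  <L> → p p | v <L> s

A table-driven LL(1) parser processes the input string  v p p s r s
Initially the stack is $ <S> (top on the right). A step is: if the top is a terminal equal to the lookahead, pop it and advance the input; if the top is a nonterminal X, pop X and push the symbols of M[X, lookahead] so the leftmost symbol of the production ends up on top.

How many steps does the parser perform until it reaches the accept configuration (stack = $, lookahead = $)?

10

step 1: stack=$ <S>  input=v p p s r s $  — expand <S> → <L> <G>
step 2: stack=$ <G> <L>  input=v p p s r s $  — expand <L> → v <L> s
step 3: stack=$ <G> s <L> v  input=v p p s r s $  — match v
step 4: stack=$ <G> s <L>  input=p p s r s $  — expand <L> → p p
step 5: stack=$ <G> s p p  input=p p s r s $  — match p
step 6: stack=$ <G> s p  input=p s r s $  — match p
step 7: stack=$ <G> s  input=s r s $  — match s
step 8: stack=$ <G>  input=r s $  — expand <G> → r s
step 9: stack=$ s r  input=r s $  — match r
step 10: stack=$ s  input=s $  — match s
Accept reached after 10 steps.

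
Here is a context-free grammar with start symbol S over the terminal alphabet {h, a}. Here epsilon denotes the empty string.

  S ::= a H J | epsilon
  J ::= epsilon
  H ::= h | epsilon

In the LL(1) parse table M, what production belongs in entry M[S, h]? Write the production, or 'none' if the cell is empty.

FIRST(S) = {epsilon, a}
FIRST(J) = {epsilon}
FIRST(H) = {epsilon, h}
FOLLOW(S) includes $ since S is the start symbol.
FOLLOW(S): S appears on no right-hand side. Thus FOLLOW(S) = {$}.
For S ::= a H J: FIRST(a H J) = {a}, so it goes in M[S, t] for t ∈ {a}.
For S ::= epsilon: FIRST(epsilon) = {epsilon}, so it goes in M[S, t] for t ∈ {}; since epsilon ∈ FIRST, also for every t ∈ FOLLOW(S) = {$}.
None of these place a production in M[S, h].

none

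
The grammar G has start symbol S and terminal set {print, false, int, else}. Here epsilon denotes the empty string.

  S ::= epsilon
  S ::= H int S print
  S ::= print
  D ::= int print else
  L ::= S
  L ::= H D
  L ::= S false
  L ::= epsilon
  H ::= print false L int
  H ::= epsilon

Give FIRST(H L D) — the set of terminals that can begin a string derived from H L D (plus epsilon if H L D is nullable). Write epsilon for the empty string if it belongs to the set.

{false, int, print}

FIRST(D) = {int}
FIRST(H) = {epsilon, print}
FIRST(S) = {epsilon, int, print}  (via H int S print)
FIRST(L) = {epsilon, false, int, print}  (via S, H D, S false)
FIRST(H L D): take FIRST of each symbol in turn, carrying on past any symbol whose FIRST contains epsilon; result {false, int, print}.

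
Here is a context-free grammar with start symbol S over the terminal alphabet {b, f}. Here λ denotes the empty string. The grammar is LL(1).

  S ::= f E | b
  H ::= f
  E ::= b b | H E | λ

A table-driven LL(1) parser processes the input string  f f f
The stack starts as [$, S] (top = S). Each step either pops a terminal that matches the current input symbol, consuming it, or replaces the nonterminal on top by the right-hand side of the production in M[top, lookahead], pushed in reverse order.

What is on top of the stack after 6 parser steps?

H

     Stack  Input    Action
  1  $ S    f f f $  expand S ::= f E
  2  $ E f  f f f $  match f
  3  $ E    f f $    expand E ::= H E
  4  $ E H  f f $    expand H ::= f
  5  $ E f  f f $    match f
  6  $ E    f $      expand E ::= H E
Stack after step 6: $ E H (top = H).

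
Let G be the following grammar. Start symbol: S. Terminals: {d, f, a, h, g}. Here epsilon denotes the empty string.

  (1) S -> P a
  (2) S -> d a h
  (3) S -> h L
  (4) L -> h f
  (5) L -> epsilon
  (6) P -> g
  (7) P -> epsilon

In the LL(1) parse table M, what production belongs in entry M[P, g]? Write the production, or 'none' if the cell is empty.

FIRST(L): from L->h f we get {h}; from L->epsilon we get {epsilon}. So FIRST(L) = {epsilon, h}.
FIRST(P): from P->g we get {g}; from P->epsilon we get {epsilon}. So FIRST(P) = {epsilon, g}.
FIRST(S): from S->P a we get {a, g}; from S->d a h we get {d}; from S->h L we get {h}. So FIRST(S) = {a, d, g, h}.
FOLLOW(S) includes $ since S is the start symbol.
FOLLOW(P): in S->P a, P is followed by a with FIRST {a}. Thus FOLLOW(P) = {a}.
For P -> g: FIRST(g) = {g}, so it goes in M[P, t] for t ∈ {g}.
For P -> epsilon: FIRST(epsilon) = {epsilon}, so it goes in M[P, t] for t ∈ {}; since epsilon ∈ FIRST, also for every t ∈ FOLLOW(P) = {a}.

P -> g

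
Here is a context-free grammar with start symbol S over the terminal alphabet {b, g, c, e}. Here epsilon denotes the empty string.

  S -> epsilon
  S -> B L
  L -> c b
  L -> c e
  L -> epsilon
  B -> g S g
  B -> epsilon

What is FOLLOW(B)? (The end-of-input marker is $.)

FIRST(L) = {epsilon, c}
FIRST(B) = {epsilon, g}
FIRST(S) = {epsilon, c, g}  (via B L)
FOLLOW(S) includes $ since S is the start symbol.
FOLLOW(S): in B->g S g, S is followed by g with FIRST {g}. Thus FOLLOW(S) = {$, g}.
FOLLOW(L): in S->B L, the suffix after L is empty, so FOLLOW(L) ⊇ FOLLOW(S) = {$, g}. Thus FOLLOW(L) = {$, g}.
FOLLOW(B): in S->B L, B is followed by L with FIRST {epsilon, c}; in S->B L, the suffix after B is nullable, so FOLLOW(B) ⊇ FOLLOW(S) = {$, g}. Thus FOLLOW(B) = {$, c, g}.

{$, c, g}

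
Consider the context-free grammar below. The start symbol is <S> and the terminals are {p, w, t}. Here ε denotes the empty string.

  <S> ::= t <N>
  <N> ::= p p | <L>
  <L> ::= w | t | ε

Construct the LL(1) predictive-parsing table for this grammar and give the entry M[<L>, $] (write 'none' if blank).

FIRST(<S>) = {t}
FIRST(<L>) = {ε, t, w}
FIRST(<N>) = {ε, p, t, w}  (via <L>)
FOLLOW(<S>) includes $ since <S> is the start symbol.
FOLLOW(<N>): in <S>::=t <N>, the suffix after <N> is empty, so FOLLOW(<N>) ⊇ FOLLOW(<S>) = {$}. Thus FOLLOW(<N>) = {$}.
FOLLOW(<L>): in <N>::=<L>, the suffix after <L> is empty, so FOLLOW(<L>) ⊇ FOLLOW(<N>) = {$}. Thus FOLLOW(<L>) = {$}.
For <L> ::= w: FIRST(w) = {w}, so it goes in M[<L>, t] for t ∈ {w}.
For <L> ::= t: FIRST(t) = {t}, so it goes in M[<L>, t] for t ∈ {t}.
For <L> ::= ε: FIRST(ε) = {ε}, so it goes in M[<L>, t] for t ∈ {}; since ε ∈ FIRST, also for every t ∈ FOLLOW(<L>) = {$}.

<L> ::= ε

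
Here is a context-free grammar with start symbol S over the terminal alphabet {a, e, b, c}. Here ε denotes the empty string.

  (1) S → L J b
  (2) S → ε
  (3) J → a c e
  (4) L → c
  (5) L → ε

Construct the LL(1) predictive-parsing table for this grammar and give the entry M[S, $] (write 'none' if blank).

FIRST(J) = {a}
FIRST(L) = {ε, c}
FIRST(S) = {ε, a, c}  (via L J b)
FOLLOW(S) includes $ since S is the start symbol.
FOLLOW(S): S appears on no right-hand side. Thus FOLLOW(S) = {$}.
For S → L J b: FIRST(L J b) = {a, c}, so it goes in M[S, t] for t ∈ {a, c}.
For S → ε: FIRST(ε) = {ε}, so it goes in M[S, t] for t ∈ {}; since ε ∈ FIRST, also for every t ∈ FOLLOW(S) = {$}.

S → ε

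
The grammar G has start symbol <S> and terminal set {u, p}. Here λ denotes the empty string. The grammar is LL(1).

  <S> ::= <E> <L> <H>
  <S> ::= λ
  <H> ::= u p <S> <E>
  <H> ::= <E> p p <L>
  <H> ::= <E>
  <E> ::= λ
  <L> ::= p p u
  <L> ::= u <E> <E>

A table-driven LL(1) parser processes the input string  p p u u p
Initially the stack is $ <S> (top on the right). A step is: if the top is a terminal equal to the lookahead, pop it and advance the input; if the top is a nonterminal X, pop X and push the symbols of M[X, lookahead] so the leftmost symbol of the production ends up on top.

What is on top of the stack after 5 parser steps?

step 1: stack=$ <S>  input=p p u u p $  — expand <S> ::= <E> <L> <H>
step 2: stack=$ <H> <L> <E>  input=p p u u p $  — expand <E> ::= λ
step 3: stack=$ <H> <L>  input=p p u u p $  — expand <L> ::= p p u
step 4: stack=$ <H> u p p  input=p p u u p $  — match p
step 5: stack=$ <H> u p  input=p u u p $  — match p
Stack after step 5: $ <H> u (top = u).

u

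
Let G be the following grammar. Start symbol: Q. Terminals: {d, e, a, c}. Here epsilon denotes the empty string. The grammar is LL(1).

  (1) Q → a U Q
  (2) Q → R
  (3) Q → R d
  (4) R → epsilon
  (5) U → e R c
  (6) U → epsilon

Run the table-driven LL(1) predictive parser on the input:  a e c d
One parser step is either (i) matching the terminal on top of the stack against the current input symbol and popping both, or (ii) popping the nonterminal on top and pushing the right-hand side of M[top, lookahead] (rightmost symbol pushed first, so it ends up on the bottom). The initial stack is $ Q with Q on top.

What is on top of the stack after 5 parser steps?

     Stack      Input      Action
  1  $ Q        a e c d $  expand Q → a U Q
  2  $ Q U a    a e c d $  match a
  3  $ Q U      e c d $    expand U → e R c
  4  $ Q c R e  e c d $    match e
  5  $ Q c R    c d $      expand R → epsilon
Stack after step 5: $ Q c (top = c).

c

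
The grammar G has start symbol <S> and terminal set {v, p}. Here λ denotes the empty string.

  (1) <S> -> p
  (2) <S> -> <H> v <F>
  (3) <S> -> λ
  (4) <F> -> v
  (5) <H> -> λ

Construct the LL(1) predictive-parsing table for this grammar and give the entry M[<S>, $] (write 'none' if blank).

<S> -> λ

FIRST(<F>) = {v}
FIRST(<H>) = {λ}
FIRST(<S>) = {λ, p, v}  (via <H> v <F>)
FOLLOW(<S>) includes $ since <S> is the start symbol.
FOLLOW(<S>): <S> appears on no right-hand side. Thus FOLLOW(<S>) = {$}.
For <S> -> p: FIRST(p) = {p}, so it goes in M[<S>, t] for t ∈ {p}.
For <S> -> <H> v <F>: FIRST(<H> v <F>) = {v}, so it goes in M[<S>, t] for t ∈ {v}.
For <S> -> λ: FIRST(λ) = {λ}, so it goes in M[<S>, t] for t ∈ {}; since λ ∈ FIRST, also for every t ∈ FOLLOW(<S>) = {$}.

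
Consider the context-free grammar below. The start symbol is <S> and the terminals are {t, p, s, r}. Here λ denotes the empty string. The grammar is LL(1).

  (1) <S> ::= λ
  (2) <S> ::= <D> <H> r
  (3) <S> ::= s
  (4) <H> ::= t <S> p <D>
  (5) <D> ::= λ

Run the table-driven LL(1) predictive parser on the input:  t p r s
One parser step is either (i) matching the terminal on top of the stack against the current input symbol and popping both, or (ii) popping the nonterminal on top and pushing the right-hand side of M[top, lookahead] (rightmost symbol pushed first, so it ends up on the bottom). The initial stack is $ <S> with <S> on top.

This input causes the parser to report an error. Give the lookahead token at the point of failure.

s

step 1: stack=$ <S>  input=t p r s $  — expand <S> ::= <D> <H> r
step 2: stack=$ r <H> <D>  input=t p r s $  — expand <D> ::= λ
step 3: stack=$ r <H>  input=t p r s $  — expand <H> ::= t <S> p <D>
step 4: stack=$ r <D> p <S> t  input=t p r s $  — match t
step 5: stack=$ r <D> p <S>  input=p r s $  — expand <S> ::= λ
step 6: stack=$ r <D> p  input=p r s $  — match p
step 7: stack=$ r <D>  input=r s $  — expand <D> ::= λ
step 8: stack=$ r  input=r s $  — match r
step 9: stack=$  input=s $  — error: stack empty but input remains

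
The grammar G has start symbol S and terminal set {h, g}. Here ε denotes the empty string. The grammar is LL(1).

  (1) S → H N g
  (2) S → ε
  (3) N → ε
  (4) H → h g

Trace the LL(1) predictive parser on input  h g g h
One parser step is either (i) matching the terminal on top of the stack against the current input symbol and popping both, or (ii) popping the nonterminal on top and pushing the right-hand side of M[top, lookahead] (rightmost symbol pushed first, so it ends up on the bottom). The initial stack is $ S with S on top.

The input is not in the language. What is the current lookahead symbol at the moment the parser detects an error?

     Stack      Input      Action
  1  $ S        h g g h $  expand S → H N g
  2  $ g N H    h g g h $  expand H → h g
  3  $ g N g h  h g g h $  match h
  4  $ g N g    g g h $    match g
  5  $ g N      g h $      expand N → ε
  6  $ g        g h $      match g
  7  $          h $        error: stack empty but input remains

h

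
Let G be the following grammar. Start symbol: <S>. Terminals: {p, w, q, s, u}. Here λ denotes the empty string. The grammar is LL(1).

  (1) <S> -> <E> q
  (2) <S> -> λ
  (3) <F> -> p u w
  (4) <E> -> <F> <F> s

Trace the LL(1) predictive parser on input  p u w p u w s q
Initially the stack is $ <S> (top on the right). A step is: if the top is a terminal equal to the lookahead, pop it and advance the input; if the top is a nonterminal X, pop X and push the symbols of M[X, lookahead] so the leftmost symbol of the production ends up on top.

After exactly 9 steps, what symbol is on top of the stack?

w

     Stack            Input              Action
  1  $ <S>            p u w p u w s q $  expand <S> -> <E> q
  2  $ q <E>          p u w p u w s q $  expand <E> -> <F> <F> s
  3  $ q s <F> <F>    p u w p u w s q $  expand <F> -> p u w
  4  $ q s <F> w u p  p u w p u w s q $  match p
  5  $ q s <F> w u    u w p u w s q $    match u
  6  $ q s <F> w      w p u w s q $      match w
  7  $ q s <F>        p u w s q $        expand <F> -> p u w
  8  $ q s w u p      p u w s q $        match p
  9  $ q s w u        u w s q $          match u
Stack after step 9: $ q s w (top = w).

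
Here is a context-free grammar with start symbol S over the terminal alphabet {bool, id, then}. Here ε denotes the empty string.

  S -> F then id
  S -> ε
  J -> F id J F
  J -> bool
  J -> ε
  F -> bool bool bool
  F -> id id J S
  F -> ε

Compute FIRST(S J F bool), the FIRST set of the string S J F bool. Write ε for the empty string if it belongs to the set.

{bool, id, then}

FIRST(F): from F->bool bool bool we get {bool}; from F->id id J S we get {id}; from F->ε we get {ε}. So FIRST(F) = {ε, bool, id}.
FIRST(S): from S->F then id we get {bool, id, then}; from S->ε we get {ε}. So FIRST(S) = {ε, bool, id, then}.
FIRST(J): from J->F id J F we get {bool, id}; from J->bool we get {bool}; from J->ε we get {ε}. So FIRST(J) = {ε, bool, id}.
FIRST(S J F bool): take FIRST of each symbol in turn, carrying on past any symbol whose FIRST contains ε; result {bool, id, then}.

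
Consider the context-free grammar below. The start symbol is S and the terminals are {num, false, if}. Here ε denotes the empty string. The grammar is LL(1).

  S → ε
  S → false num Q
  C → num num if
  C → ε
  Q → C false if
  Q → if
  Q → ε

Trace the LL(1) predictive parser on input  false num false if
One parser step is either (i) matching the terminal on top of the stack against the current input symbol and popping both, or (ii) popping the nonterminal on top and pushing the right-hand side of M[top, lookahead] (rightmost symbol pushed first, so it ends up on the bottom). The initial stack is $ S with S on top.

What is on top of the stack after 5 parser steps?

     Stack          Input                 Action
  1  $ S            false num false if $  expand S → false num Q
  2  $ Q num false  false num false if $  match false
  3  $ Q num        num false if $        match num
  4  $ Q            false if $            expand Q → C false if
  5  $ if false C   false if $            expand C → ε
Stack after step 5: $ if false (top = false).

false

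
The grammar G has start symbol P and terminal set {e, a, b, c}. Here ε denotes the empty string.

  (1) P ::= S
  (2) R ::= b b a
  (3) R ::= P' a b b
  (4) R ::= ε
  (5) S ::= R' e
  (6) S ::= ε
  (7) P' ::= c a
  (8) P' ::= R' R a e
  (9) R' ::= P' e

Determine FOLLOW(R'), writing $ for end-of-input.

{a, b, c, e}

FIRST(P) = {ε, c}  (via S)
FIRST(R) = {ε, b, c}  (via P' a b b)
FIRST(S) = {ε, c}  (via R' e)
FIRST(P') = {c}  (via R' R a e)
FIRST(R') = {c}  (via P' e)
FOLLOW(P) includes $ since P is the start symbol.
FOLLOW(P): P appears on no right-hand side. Thus FOLLOW(P) = {$}.
FOLLOW(R): in P'::=R' R a e, R is followed by a e with FIRST {a}. Thus FOLLOW(R) = {a}.
FOLLOW(S): in P::=S, the suffix after S is empty, so FOLLOW(S) ⊇ FOLLOW(P) = {$}. Thus FOLLOW(S) = {$}.
FOLLOW(P'): in R::=P' a b b, P' is followed by a b b with FIRST {a}; in R'::=P' e, P' is followed by e with FIRST {e}. Thus FOLLOW(P') = {a, e}.
FOLLOW(R'): in S::=R' e, R' is followed by e with FIRST {e}; in P'::=R' R a e, R' is followed by R a e with FIRST {a, b, c}. Thus FOLLOW(R') = {a, b, c, e}.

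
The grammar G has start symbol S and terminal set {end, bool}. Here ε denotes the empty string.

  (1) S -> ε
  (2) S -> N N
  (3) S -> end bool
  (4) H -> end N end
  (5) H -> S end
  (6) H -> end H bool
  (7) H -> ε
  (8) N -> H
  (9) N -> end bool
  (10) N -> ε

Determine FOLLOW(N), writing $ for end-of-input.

FIRST(S): from S->ε we get {ε}; from S->N N we get {ε, end}; from S->end bool we get {end}. So FIRST(S) = {ε, end}.
FIRST(H): from H->end N end we get {end}; from H->S end we get {end}; from H->end H bool we get {end}; from H->ε we get {ε}. So FIRST(H) = {ε, end}.
FIRST(N): from N->H we get {ε, end}; from N->end bool we get {end}; from N->ε we get {ε}. So FIRST(N) = {ε, end}.
FOLLOW(S) includes $ since S is the start symbol.
FOLLOW(S): in H->S end, S is followed by end with FIRST {end}. Thus FOLLOW(S) = {$, end}.
FOLLOW(N): in S->N N (occurrence 1), N is followed by N with FIRST {ε, end}; in S->N N (occurrence 1), the suffix after N is nullable, so FOLLOW(N) ⊇ FOLLOW(S) = {$, end}; in S->N N (occurrence 2), the suffix after N is empty, so FOLLOW(N) ⊇ FOLLOW(S) = {$, end}; in H->end N end, N is followed by end with FIRST {end}. Thus FOLLOW(N) = {$, end}.
FOLLOW(H): in H->end H bool, H is followed by bool with FIRST {bool}; in N->H, the suffix after H is empty, so FOLLOW(H) ⊇ FOLLOW(N) = {$, end}. Thus FOLLOW(H) = {$, bool, end}.

{$, end}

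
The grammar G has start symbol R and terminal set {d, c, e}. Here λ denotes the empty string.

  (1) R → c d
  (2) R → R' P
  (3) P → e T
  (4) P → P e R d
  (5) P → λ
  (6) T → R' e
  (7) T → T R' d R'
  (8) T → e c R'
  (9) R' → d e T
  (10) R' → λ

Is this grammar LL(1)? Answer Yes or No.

No

FIRST(R) = {λ, c, d, e}
FIRST(P) = {λ, e}
FIRST(T) = {d, e}
FIRST(R') = {λ, d}
FOLLOW(R) = {$, d}
FOLLOW(P) = {$, d, e}
FOLLOW(T) = {$, d, e}
FOLLOW(R') = {$, d, e}
Cell M[P, e] receives both P → e T and P → P e R d and P → λ — the grammar is not LL(1).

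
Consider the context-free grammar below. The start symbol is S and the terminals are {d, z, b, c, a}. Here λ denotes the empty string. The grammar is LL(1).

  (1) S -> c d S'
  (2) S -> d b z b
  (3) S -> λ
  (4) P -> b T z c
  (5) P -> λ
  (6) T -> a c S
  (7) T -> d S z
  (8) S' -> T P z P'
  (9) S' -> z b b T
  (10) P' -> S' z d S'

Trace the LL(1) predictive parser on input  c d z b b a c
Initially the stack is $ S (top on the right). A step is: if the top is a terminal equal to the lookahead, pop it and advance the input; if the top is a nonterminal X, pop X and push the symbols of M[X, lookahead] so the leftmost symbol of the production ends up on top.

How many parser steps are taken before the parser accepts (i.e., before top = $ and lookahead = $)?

step 1: stack=$ S  input=c d z b b a c $  — expand S -> c d S'
step 2: stack=$ S' d c  input=c d z b b a c $  — match c
step 3: stack=$ S' d  input=d z b b a c $  — match d
step 4: stack=$ S'  input=z b b a c $  — expand S' -> z b b T
step 5: stack=$ T b b z  input=z b b a c $  — match z
step 6: stack=$ T b b  input=b b a c $  — match b
step 7: stack=$ T b  input=b a c $  — match b
step 8: stack=$ T  input=a c $  — expand T -> a c S
step 9: stack=$ S c a  input=a c $  — match a
step 10: stack=$ S c  input=c $  — match c
step 11: stack=$ S  input=$  — expand S -> λ
Accept reached after 11 steps.

11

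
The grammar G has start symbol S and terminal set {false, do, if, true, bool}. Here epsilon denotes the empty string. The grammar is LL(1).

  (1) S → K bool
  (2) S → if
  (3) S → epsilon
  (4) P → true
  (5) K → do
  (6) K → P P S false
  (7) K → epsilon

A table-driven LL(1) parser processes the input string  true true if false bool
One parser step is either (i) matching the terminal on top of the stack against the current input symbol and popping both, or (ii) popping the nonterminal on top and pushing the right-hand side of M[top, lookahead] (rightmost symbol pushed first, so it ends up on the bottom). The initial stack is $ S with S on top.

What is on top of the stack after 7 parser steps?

     Stack                  Input                      Action
  1  $ S                    true true if false bool $  expand S → K bool
  2  $ bool K               true true if false bool $  expand K → P P S false
  3  $ bool false S P P     true true if false bool $  expand P → true
  4  $ bool false S P true  true true if false bool $  match true
  5  $ bool false S P       true if false bool $       expand P → true
  6  $ bool false S true    true if false bool $       match true
  7  $ bool false S         if false bool $            expand S → if
Stack after step 7: $ bool false if (top = if).

if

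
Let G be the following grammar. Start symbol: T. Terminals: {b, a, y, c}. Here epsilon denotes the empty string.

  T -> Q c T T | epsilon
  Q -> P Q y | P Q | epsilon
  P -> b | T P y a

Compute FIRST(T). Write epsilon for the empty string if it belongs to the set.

FIRST(T): from T->Q c T T we get {b, c}; from T->epsilon we get {epsilon}. So FIRST(T) = {epsilon, b, c}.
FIRST(P): from P->b we get {b}; from P->T P y a we get {b, c}. So FIRST(P) = {b, c}.
FIRST(Q): from Q->P Q y we get {b, c}; from Q->P Q we get {b, c}; from Q->epsilon we get {epsilon}. So FIRST(Q) = {epsilon, b, c}.

{epsilon, b, c}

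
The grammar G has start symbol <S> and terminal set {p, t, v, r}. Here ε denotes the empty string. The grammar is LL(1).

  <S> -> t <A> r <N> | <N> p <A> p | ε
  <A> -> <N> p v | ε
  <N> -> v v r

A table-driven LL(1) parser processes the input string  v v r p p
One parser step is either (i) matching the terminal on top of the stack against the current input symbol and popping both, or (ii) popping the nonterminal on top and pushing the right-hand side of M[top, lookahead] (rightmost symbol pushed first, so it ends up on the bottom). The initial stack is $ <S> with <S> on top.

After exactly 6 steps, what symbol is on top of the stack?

step 1: stack=$ <S>  input=v v r p p $  — expand <S> -> <N> p <A> p
step 2: stack=$ p <A> p <N>  input=v v r p p $  — expand <N> -> v v r
step 3: stack=$ p <A> p r v v  input=v v r p p $  — match v
step 4: stack=$ p <A> p r v  input=v r p p $  — match v
step 5: stack=$ p <A> p r  input=r p p $  — match r
step 6: stack=$ p <A> p  input=p p $  — match p
Stack after step 6: $ p <A> (top = <A>).

<A>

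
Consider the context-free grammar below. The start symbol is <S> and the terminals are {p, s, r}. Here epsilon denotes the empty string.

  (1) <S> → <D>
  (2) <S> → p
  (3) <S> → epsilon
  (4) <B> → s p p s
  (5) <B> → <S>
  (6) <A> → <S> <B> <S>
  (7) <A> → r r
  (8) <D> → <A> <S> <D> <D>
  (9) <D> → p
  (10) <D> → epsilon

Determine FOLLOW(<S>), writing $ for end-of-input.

FIRST(<S>): from <S>→<D> we get {epsilon, p, r, s}; from <S>→p we get {p}; from <S>→epsilon we get {epsilon}. So FIRST(<S>) = {epsilon, p, r, s}.
FIRST(<B>): from <B>→s p p s we get {s}; from <B>→<S> we get {epsilon, p, r, s}. So FIRST(<B>) = {epsilon, p, r, s}.
FIRST(<A>): from <A>→<S> <B> <S> we get {epsilon, p, r, s}; from <A>→r r we get {r}. So FIRST(<A>) = {epsilon, p, r, s}.
FIRST(<D>): from <D>→<A> <S> <D> <D> we get {epsilon, p, r, s}; from <D>→p we get {p}; from <D>→epsilon we get {epsilon}. So FIRST(<D>) = {epsilon, p, r, s}.
FOLLOW(<S>) includes $ since <S> is the start symbol.
FOLLOW(<S>): in <B>→<S>, the suffix after <S> is empty, so FOLLOW(<S>) ⊇ FOLLOW(<B>) = {$, p, r, s}; in <A>→<S> <B> <S> (occurrence 1), <S> is followed by <B> <S> with FIRST {epsilon, p, r, s}; in <A>→<S> <B> <S> (occurrence 1), the suffix after <S> is nullable, so FOLLOW(<S>) ⊇ FOLLOW(<A>) = {$, p, r, s}; in <A>→<S> <B> <S> (occurrence 2), the suffix after <S> is empty, so FOLLOW(<S>) ⊇ FOLLOW(<A>) = {$, p, r, s}; in <D>→<A> <S> <D> <D>, <S> is followed by <D> <D> with FIRST {epsilon, p, r, s}; in <D>→<A> <S> <D> <D>, the suffix after <S> is nullable, so FOLLOW(<S>) ⊇ FOLLOW(<D>) = {$, p, r, s}. Thus FOLLOW(<S>) = {$, p, r, s}.
FOLLOW(<D>): in <S>→<D>, the suffix after <D> is empty, so FOLLOW(<D>) ⊇ FOLLOW(<S>) = {$, p, r, s}; in <D>→<A> <S> <D> <D> (occurrence 1), <D> is followed by <D> with FIRST {epsilon, p, r, s}; in <D>→<A> <S> <D> <D> (occurrence 1), the suffix after <D> is nullable (adds nothing new); in <D>→<A> <S> <D> <D> (occurrence 2), the suffix after <D> is empty (adds nothing new). Thus FOLLOW(<D>) = {$, p, r, s}.
FOLLOW(<A>): in <D>→<A> <S> <D> <D>, <A> is followed by <S> <D> <D> with FIRST {epsilon, p, r, s}; in <D>→<A> <S> <D> <D>, the suffix after <A> is nullable, so FOLLOW(<A>) ⊇ FOLLOW(<D>) = {$, p, r, s}. Thus FOLLOW(<A>) = {$, p, r, s}.
FOLLOW(<B>): in <A>→<S> <B> <S>, <B> is followed by <S> with FIRST {epsilon, p, r, s}; in <A>→<S> <B> <S>, the suffix after <B> is nullable, so FOLLOW(<B>) ⊇ FOLLOW(<A>) = {$, p, r, s}. Thus FOLLOW(<B>) = {$, p, r, s}.

{$, p, r, s}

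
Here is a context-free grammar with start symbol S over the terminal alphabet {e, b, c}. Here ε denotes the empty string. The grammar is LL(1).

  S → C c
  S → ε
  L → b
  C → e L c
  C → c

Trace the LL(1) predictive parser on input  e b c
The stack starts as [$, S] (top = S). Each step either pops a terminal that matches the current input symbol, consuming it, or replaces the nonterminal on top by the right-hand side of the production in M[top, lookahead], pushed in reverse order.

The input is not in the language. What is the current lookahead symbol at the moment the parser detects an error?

$

     Stack      Input    Action
  1  $ S        e b c $  expand S → C c
  2  $ c C      e b c $  expand C → e L c
  3  $ c c L e  e b c $  match e
  4  $ c c L    b c $    expand L → b
  5  $ c c b    b c $    match b
  6  $ c c      c $      match c
  7  $ c        $        error: top is terminal c but lookahead is $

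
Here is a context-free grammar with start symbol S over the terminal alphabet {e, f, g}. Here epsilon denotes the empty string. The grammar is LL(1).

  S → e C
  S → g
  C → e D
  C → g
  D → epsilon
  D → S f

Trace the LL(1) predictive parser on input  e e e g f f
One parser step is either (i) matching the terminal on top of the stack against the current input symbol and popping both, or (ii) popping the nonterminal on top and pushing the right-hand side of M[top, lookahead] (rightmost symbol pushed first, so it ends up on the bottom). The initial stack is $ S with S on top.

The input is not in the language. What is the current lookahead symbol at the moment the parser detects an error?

f

      Stack    Input          Action
   1  $ S      e e e g f f $  expand S → e C
   2  $ C e    e e e g f f $  match e
   3  $ C      e e g f f $    expand C → e D
   4  $ D e    e e g f f $    match e
   5  $ D      e g f f $      expand D → S f
   6  $ f S    e g f f $      expand S → e C
   7  $ f C e  e g f f $      match e
   8  $ f C    g f f $        expand C → g
   9  $ f g    g f f $        match g
  10  $ f      f f $          match f
  11  $        f $            error: stack empty but input remains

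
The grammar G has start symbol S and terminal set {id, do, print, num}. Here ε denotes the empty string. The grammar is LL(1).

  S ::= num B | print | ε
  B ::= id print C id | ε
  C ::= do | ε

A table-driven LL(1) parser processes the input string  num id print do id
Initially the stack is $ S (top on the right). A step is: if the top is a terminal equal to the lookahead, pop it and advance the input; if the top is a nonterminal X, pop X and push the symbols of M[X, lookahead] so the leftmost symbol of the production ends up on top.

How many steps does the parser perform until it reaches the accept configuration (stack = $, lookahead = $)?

8

step 1: stack=$ S  input=num id print do id $  — expand S ::= num B
step 2: stack=$ B num  input=num id print do id $  — match num
step 3: stack=$ B  input=id print do id $  — expand B ::= id print C id
step 4: stack=$ id C print id  input=id print do id $  — match id
step 5: stack=$ id C print  input=print do id $  — match print
step 6: stack=$ id C  input=do id $  — expand C ::= do
step 7: stack=$ id do  input=do id $  — match do
step 8: stack=$ id  input=id $  — match id
Accept reached after 8 steps.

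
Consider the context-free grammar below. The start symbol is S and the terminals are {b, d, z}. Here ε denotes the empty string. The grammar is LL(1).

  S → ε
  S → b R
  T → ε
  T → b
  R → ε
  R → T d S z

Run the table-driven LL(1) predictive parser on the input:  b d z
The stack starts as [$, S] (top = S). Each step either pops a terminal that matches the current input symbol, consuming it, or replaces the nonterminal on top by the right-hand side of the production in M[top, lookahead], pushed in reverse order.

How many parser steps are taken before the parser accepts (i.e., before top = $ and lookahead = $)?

step 1: stack=$ S  input=b d z $  — expand S → b R
step 2: stack=$ R b  input=b d z $  — match b
step 3: stack=$ R  input=d z $  — expand R → T d S z
step 4: stack=$ z S d T  input=d z $  — expand T → ε
step 5: stack=$ z S d  input=d z $  — match d
step 6: stack=$ z S  input=z $  — expand S → ε
step 7: stack=$ z  input=z $  — match z
Accept reached after 7 steps.

7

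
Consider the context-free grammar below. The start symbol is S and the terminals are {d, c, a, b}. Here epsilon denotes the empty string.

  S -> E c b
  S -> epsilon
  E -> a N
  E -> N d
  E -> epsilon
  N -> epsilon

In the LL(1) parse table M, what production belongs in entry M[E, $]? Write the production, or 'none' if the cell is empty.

FIRST(N): from N->epsilon we get {epsilon}. So FIRST(N) = {epsilon}.
FIRST(E): from E->a N we get {a}; from E->N d we get {d}; from E->epsilon we get {epsilon}. So FIRST(E) = {epsilon, a, d}.
FIRST(S): from S->E c b we get {a, c, d}; from S->epsilon we get {epsilon}. So FIRST(S) = {epsilon, a, c, d}.
FOLLOW(S) includes $ since S is the start symbol.
FOLLOW(E): in S->E c b, E is followed by c b with FIRST {c}. Thus FOLLOW(E) = {c}.
For E -> a N: FIRST(a N) = {a}, so it goes in M[E, t] for t ∈ {a}.
For E -> N d: FIRST(N d) = {d}, so it goes in M[E, t] for t ∈ {d}.
For E -> epsilon: FIRST(epsilon) = {epsilon}, so it goes in M[E, t] for t ∈ {}; since epsilon ∈ FIRST, also for every t ∈ FOLLOW(E) = {c}.
None of these place a production in M[E, $].

none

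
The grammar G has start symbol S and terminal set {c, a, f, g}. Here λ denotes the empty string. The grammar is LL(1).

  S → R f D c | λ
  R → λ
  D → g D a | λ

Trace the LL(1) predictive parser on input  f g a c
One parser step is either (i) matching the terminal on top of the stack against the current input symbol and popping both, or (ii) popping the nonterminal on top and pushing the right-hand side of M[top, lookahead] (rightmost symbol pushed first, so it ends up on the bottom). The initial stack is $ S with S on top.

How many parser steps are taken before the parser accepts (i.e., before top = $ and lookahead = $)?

step 1: stack=$ S  input=f g a c $  — expand S → R f D c
step 2: stack=$ c D f R  input=f g a c $  — expand R → λ
step 3: stack=$ c D f  input=f g a c $  — match f
step 4: stack=$ c D  input=g a c $  — expand D → g D a
step 5: stack=$ c a D g  input=g a c $  — match g
step 6: stack=$ c a D  input=a c $  — expand D → λ
step 7: stack=$ c a  input=a c $  — match a
step 8: stack=$ c  input=c $  — match c
Accept reached after 8 steps.

8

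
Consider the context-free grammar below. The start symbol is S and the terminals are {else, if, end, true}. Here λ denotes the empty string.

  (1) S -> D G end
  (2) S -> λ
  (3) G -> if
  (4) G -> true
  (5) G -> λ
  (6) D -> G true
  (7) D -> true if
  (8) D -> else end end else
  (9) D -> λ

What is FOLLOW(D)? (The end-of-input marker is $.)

{end, if, true}

FIRST(G) = {λ, if, true}
FIRST(D) = {λ, else, if, true}  (via G true)
FIRST(S) = {λ, else, end, if, true}  (via D G end)
FOLLOW(S) includes $ since S is the start symbol.
FOLLOW(S): S appears on no right-hand side. Thus FOLLOW(S) = {$}.
FOLLOW(G): in S->D G end, G is followed by end with FIRST {end}; in D->G true, G is followed by true with FIRST {true}. Thus FOLLOW(G) = {end, true}.
FOLLOW(D): in S->D G end, D is followed by G end with FIRST {end, if, true}. Thus FOLLOW(D) = {end, if, true}.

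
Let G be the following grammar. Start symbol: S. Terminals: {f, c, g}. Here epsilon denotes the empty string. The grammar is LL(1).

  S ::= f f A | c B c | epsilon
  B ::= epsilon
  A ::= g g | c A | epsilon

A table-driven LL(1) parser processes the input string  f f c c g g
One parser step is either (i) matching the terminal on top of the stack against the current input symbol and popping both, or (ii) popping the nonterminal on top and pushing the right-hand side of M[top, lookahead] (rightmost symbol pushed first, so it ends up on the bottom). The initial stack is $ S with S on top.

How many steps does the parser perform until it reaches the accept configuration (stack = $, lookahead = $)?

      Stack    Input          Action
   1  $ S      f f c c g g $  expand S ::= f f A
   2  $ A f f  f f c c g g $  match f
   3  $ A f    f c c g g $    match f
   4  $ A      c c g g $      expand A ::= c A
   5  $ A c    c c g g $      match c
   6  $ A      c g g $        expand A ::= c A
   7  $ A c    c g g $        match c
   8  $ A      g g $          expand A ::= g g
   9  $ g g    g g $          match g
  10  $ g      g $            match g
Accept reached after 10 steps.

10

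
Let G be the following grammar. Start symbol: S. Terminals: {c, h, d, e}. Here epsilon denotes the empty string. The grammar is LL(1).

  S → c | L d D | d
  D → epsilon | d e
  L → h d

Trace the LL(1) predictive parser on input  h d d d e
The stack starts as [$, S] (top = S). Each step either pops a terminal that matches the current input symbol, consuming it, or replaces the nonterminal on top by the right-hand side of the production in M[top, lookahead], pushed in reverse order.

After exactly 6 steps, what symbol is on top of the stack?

d

     Stack      Input        Action
  1  $ S        h d d d e $  expand S → L d D
  2  $ D d L    h d d d e $  expand L → h d
  3  $ D d d h  h d d d e $  match h
  4  $ D d d    d d d e $    match d
  5  $ D d      d d e $      match d
  6  $ D        d e $        expand D → d e
Stack after step 6: $ e d (top = d).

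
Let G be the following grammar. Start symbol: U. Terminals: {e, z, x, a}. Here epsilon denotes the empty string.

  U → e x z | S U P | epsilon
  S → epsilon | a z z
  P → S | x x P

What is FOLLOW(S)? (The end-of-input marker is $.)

{$, a, e, x}

FIRST(S) = {epsilon, a}
FIRST(P) = {epsilon, a, x}  (via S)
FIRST(U) = {epsilon, a, e, x}  (via S U P)
FOLLOW(U) includes $ since U is the start symbol.
FOLLOW(U): in U→S U P, U is followed by P with FIRST {epsilon, a, x}; in U→S U P, the suffix after U is nullable (adds nothing new). Thus FOLLOW(U) = {$, a, x}.
FOLLOW(P): in U→S U P, the suffix after P is empty, so FOLLOW(P) ⊇ FOLLOW(U) = {$, a, x}; in P→x x P, the suffix after P is empty (adds nothing new). Thus FOLLOW(P) = {$, a, x}.
FOLLOW(S): in U→S U P, S is followed by U P with FIRST {epsilon, a, e, x}; in U→S U P, the suffix after S is nullable, so FOLLOW(S) ⊇ FOLLOW(U) = {$, a, x}; in P→S, the suffix after S is empty, so FOLLOW(S) ⊇ FOLLOW(P) = {$, a, x}. Thus FOLLOW(S) = {$, a, e, x}.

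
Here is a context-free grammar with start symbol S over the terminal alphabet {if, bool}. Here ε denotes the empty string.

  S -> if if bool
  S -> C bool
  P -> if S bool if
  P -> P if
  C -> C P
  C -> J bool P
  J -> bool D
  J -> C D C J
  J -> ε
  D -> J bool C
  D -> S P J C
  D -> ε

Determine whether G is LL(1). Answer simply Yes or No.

FIRST(S) = {bool, if}
FIRST(P) = {if}
FIRST(C) = {bool}
FIRST(J) = {ε, bool}
FIRST(D) = {ε, bool, if}
FOLLOW(S) = {$, bool, if}
FOLLOW(P) = {bool, if}
FOLLOW(C) = {bool, if}
FOLLOW(J) = {bool}
FOLLOW(D) = {bool}
Cell M[C, bool] receives both C -> C P and C -> J bool P — the grammar is not LL(1).

No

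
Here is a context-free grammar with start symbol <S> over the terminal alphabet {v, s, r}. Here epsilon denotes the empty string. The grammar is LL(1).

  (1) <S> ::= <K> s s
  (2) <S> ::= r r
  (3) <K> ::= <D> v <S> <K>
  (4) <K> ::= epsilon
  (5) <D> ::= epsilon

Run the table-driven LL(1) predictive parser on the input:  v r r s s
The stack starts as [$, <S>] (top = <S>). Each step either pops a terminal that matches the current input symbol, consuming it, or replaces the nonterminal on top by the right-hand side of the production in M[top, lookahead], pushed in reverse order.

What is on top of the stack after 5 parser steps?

r

step 1: stack=$ <S>  input=v r r s s $  — expand <S> ::= <K> s s
step 2: stack=$ s s <K>  input=v r r s s $  — expand <K> ::= <D> v <S> <K>
step 3: stack=$ s s <K> <S> v <D>  input=v r r s s $  — expand <D> ::= epsilon
step 4: stack=$ s s <K> <S> v  input=v r r s s $  — match v
step 5: stack=$ s s <K> <S>  input=r r s s $  — expand <S> ::= r r
Stack after step 5: $ s s <K> r r (top = r).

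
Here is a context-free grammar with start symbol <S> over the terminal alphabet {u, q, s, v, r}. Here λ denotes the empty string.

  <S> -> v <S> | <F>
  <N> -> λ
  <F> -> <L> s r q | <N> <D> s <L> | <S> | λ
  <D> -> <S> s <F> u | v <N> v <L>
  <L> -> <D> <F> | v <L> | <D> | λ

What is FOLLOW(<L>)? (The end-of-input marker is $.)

{$, s, u, v}

FIRST(<N>) = {λ}
FIRST(<S>) = {λ, s, v}  (via <F>)
FIRST(<D>) = {s, v}  (via <S> s <F> u)
FIRST(<L>) = {λ, s, v}  (via <D> <F>, <D>)
FIRST(<F>) = {λ, s, v}  (via <L> s r q, <N> <D> s <L>, <S>)
FOLLOW(<S>) includes $ since <S> is the start symbol.
FOLLOW(<N>): in <F>-><N> <D> s <L>, <N> is followed by <D> s <L> with FIRST {s, v}; in <D>->v <N> v <L>, <N> is followed by v <L> with FIRST {v}. Thus FOLLOW(<N>) = {s, v}.
FOLLOW(<S>): in <S>->v <S>, the suffix after <S> is empty (adds nothing new); in <F>-><S>, the suffix after <S> is empty, so FOLLOW(<S>) ⊇ FOLLOW(<F>) = {$, s, u, v}; in <D>-><S> s <F> u, <S> is followed by s <F> u with FIRST {s}. Thus FOLLOW(<S>) = {$, s, u, v}.
FOLLOW(<F>): in <S>-><F>, the suffix after <F> is empty, so FOLLOW(<F>) ⊇ FOLLOW(<S>) = {$, s, u, v}; in <D>-><S> s <F> u, <F> is followed by u with FIRST {u}; in <L>-><D> <F>, the suffix after <F> is empty, so FOLLOW(<F>) ⊇ FOLLOW(<L>) = {$, s, u, v}. Thus FOLLOW(<F>) = {$, s, u, v}.
FOLLOW(<D>): in <F>-><N> <D> s <L>, <D> is followed by s <L> with FIRST {s}; in <L>-><D> <F>, <D> is followed by <F> with FIRST {λ, s, v}; in <L>-><D> <F>, the suffix after <D> is nullable, so FOLLOW(<D>) ⊇ FOLLOW(<L>) = {$, s, u, v}; in <L>-><D>, the suffix after <D> is empty, so FOLLOW(<D>) ⊇ FOLLOW(<L>) = {$, s, u, v}. Thus FOLLOW(<D>) = {$, s, u, v}.
FOLLOW(<L>): in <F>-><L> s r q, <L> is followed by s r q with FIRST {s}; in <F>-><N> <D> s <L>, the suffix after <L> is empty, so FOLLOW(<L>) ⊇ FOLLOW(<F>) = {$, s, u, v}; in <D>->v <N> v <L>, the suffix after <L> is empty, so FOLLOW(<L>) ⊇ FOLLOW(<D>) = {$, s, u, v}; in <L>->v <L>, the suffix after <L> is empty (adds nothing new). Thus FOLLOW(<L>) = {$, s, u, v}.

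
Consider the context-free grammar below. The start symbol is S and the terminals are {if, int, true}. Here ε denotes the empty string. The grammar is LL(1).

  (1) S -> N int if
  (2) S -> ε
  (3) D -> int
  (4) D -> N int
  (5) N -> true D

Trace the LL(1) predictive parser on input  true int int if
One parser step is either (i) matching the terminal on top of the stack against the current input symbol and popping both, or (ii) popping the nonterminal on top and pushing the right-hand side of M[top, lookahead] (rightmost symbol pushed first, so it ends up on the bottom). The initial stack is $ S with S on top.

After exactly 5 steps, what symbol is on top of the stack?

int

step 1: stack=$ S  input=true int int if $  — expand S -> N int if
step 2: stack=$ if int N  input=true int int if $  — expand N -> true D
step 3: stack=$ if int D true  input=true int int if $  — match true
step 4: stack=$ if int D  input=int int if $  — expand D -> int
step 5: stack=$ if int int  input=int int if $  — match int
Stack after step 5: $ if int (top = int).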